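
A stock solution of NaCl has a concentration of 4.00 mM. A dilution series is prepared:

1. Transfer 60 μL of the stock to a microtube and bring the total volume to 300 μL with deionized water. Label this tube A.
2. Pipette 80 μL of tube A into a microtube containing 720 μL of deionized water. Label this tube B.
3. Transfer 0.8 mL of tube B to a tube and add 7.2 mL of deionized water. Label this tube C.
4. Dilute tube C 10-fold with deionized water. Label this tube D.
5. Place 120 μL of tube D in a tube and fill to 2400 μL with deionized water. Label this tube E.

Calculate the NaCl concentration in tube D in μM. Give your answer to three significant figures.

Step 1: 60 μL brought to 300 μL → factor 300/60 = 5
Step 2: 80 μL + 720 μL = 800 μL total → factor 800/80 = 10
Step 3: 0.8 mL + 7.2 mL = 8 mL total → factor 8/0.8 = 10
Step 4: 10-fold → factor 10
Dilution factor through tube D = 5 × 10 × 10 × 10 = 5000
[tube D] = 4.00 mM / 5000 = 0.0008000 mM = 0.800 μM

0.800 μM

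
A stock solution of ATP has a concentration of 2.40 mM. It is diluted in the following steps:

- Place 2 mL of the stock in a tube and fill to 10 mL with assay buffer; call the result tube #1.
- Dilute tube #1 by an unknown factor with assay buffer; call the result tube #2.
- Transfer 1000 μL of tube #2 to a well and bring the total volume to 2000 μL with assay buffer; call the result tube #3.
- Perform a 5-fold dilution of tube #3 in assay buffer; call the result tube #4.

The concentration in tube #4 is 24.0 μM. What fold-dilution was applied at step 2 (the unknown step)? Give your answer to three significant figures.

Step 1: 2 mL brought to 10 mL → factor 10/2 = 5
Step 2: unknown factor x
Step 3: 1000 μL brought to 2000 μL → factor 2000/1000 = 2
Step 4: 5-fold → factor 5
Product of known-step factors = 50
Overall factor = 2.40 mM / (24.0 μM) = 100
x = 100 / 50 = 2.00

2.00-fold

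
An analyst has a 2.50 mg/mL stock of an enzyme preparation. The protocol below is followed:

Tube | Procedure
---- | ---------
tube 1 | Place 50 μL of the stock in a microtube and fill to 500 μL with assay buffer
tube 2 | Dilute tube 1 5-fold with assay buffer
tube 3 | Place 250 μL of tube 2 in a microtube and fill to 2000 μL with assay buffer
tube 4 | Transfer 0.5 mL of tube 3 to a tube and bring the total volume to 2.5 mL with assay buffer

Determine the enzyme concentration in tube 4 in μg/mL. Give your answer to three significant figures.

1.25 μg/mL

Step 1: 50 μL brought to 500 μL → factor 500/50 = 10
Step 2: 5-fold → factor 5
Step 3: 250 μL brought to 2000 μL → factor 2000/250 = 8
Step 4: 0.5 mL brought to 2.5 mL → factor 2.5/0.5 = 5
Overall dilution factor = 10 × 5 × 8 × 5 = 2000
Final = 2.50 mg/mL / 2000 = 0.001250 mg/mL = 1.25 μg/mL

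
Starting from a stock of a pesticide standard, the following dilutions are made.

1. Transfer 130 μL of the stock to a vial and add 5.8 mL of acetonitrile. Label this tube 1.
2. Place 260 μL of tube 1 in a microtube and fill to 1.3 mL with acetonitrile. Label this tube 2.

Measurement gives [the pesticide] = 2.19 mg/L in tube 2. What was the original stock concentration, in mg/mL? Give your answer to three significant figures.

Step 1: 130 μL + 5.8 mL = 5930 μL total → factor 5930/130 = 45.615
Step 2: 260 μL brought to 1.3 mL → factor 1300/260 = 5
Overall dilution factor = 45.615 × 5 = 228.08
Stock = 2.19 mg/L × 228.08 = 499.5 mg/L = 0.499 mg/mL

0.499 mg/mL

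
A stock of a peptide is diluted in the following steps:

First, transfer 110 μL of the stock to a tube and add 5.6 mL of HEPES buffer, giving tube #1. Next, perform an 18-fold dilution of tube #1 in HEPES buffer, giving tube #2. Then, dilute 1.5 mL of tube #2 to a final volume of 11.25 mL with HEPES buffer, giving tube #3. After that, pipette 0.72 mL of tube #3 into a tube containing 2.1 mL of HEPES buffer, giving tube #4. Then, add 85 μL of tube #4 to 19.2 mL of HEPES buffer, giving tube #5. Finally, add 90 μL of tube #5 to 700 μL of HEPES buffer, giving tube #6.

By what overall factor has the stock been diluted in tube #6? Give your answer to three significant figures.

5.47 × 10^7

Step 1: 110 μL + 5.6 mL = 5710 μL total → factor 5710/110 = 51.909
Step 2: 18-fold → factor 18
Step 3: 1.5 mL brought to 11.25 mL → factor 11.25/1.5 = 7.5
Step 4: 0.72 mL + 2.1 mL = 2.82 mL total → factor 2.82/0.72 = 3.9167
Step 5: 85 μL + 19.2 mL = 19285 μL total → factor 19285/85 = 226.88
Step 6: 90 μL + 700 μL = 790 μL total → factor 790/90 = 8.7778
Overall dilution factor = 51.909 × 18 × 7.5 × 3.9167 × 226.88 × 8.7778 = 5.4661 × 10^7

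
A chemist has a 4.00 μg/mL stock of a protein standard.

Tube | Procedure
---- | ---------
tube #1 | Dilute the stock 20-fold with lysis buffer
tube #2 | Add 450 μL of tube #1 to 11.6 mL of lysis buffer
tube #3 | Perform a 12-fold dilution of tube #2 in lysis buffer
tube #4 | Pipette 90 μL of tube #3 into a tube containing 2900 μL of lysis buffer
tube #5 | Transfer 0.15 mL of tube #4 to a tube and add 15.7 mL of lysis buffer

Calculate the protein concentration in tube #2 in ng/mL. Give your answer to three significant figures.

7.47 ng/mL

Step 1: 20-fold → factor 20
Step 2: 450 μL + 11.6 mL = 12050 μL total → factor 12050/450 = 26.778
Dilution factor through tube #2 = 20 × 26.778 = 535.56
[tube #2] = 4.00 μg/mL / 535.56 = 0.007469 μg/mL = 7.47 ng/mL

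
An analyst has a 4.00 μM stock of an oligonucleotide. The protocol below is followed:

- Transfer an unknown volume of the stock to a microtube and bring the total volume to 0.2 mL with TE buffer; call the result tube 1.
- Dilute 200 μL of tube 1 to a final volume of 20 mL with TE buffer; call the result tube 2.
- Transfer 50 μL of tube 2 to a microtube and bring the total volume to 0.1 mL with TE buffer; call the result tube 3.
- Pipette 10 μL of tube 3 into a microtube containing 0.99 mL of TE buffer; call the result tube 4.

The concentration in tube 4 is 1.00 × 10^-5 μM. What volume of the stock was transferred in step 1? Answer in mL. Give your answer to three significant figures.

0.0100 mL

Step 1: v brought to 0.2 mL → factor = 0.2 mL/v
Step 2: 200 μL brought to 20 mL → factor 20000/200 = 100
Step 3: 50 μL brought to 0.1 mL → factor 100/50 = 2
Step 4: 10 μL + 0.99 mL = 1000 μL total → factor 1000/10 = 100
Product of known-step factors = 20000
Overall factor = 4.00 μM / (1.00 × 10^-5 μM) = 4 × 10^5
Step-1 factor = 4 × 10^5 / 20000 = 20
v = 0.2 mL / 20 = 0.0100 mL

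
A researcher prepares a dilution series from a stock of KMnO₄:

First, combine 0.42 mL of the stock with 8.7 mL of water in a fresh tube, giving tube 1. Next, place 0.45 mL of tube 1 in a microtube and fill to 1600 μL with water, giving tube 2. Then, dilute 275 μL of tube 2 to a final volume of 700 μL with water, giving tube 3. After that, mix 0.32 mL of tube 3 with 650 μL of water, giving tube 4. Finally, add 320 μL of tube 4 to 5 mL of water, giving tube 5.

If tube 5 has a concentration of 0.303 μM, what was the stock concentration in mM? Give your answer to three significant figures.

3.00 mM

Step 1: 0.42 mL + 8.7 mL = 9.12 mL total → factor 9.12/0.42 = 21.714
Step 2: 0.45 mL brought to 1600 μL → factor 1.6/0.45 = 3.5556
Step 3: 275 μL brought to 700 μL → factor 700/275 = 2.5455
Step 4: 0.32 mL + 650 μL = 0.97 mL total → factor 0.97/0.32 = 3.0312
Step 5: 320 μL + 5 mL = 5320 μL total → factor 5320/320 = 16.625
Overall dilution factor = 21.714 × 3.5556 × 2.5455 × 3.0312 × 16.625 = 9903.8
Stock = 0.303 μM × 9903.8 = 3001 μM = 3.00 mM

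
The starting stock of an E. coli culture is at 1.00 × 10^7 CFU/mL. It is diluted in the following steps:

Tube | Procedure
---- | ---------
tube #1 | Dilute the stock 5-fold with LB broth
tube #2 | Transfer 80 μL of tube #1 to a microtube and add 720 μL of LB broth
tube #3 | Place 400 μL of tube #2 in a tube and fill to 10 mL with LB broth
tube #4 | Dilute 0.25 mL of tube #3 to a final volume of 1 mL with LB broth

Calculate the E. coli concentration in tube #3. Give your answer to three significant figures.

Step 1: 5-fold → factor 5
Step 2: 80 μL + 720 μL = 800 μL total → factor 800/80 = 10
Step 3: 400 μL brought to 10 mL → factor 10000/400 = 25
Dilution factor through tube #3 = 5 × 10 × 25 = 1250
[tube #3] = 1.00 × 10^7 CFU/mL / 1250 = 8.00 × 10^3 CFU/mL

8.00 × 10^3 CFU/mL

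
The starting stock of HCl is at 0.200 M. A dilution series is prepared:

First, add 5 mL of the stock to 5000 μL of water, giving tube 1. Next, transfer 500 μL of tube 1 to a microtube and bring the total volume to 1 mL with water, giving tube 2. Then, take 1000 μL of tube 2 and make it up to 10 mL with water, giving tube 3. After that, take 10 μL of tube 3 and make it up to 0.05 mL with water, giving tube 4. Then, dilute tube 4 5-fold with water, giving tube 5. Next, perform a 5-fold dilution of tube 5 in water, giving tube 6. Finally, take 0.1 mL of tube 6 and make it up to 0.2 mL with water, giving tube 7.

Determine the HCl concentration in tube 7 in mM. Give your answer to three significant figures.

Step 1: 5 mL + 5000 μL = 10 mL total → factor 10/5 = 2
Step 2: 500 μL brought to 1 mL → factor 1000/500 = 2
Step 3: 1000 μL brought to 10 mL → factor 10000/1000 = 10
Step 4: 10 μL brought to 0.05 mL → factor 50/10 = 5
Step 5: 5-fold → factor 5
Step 6: 5-fold → factor 5
Step 7: 0.1 mL brought to 0.2 mL → factor 0.2/0.1 = 2
Overall dilution factor = 2 × 2 × 10 × 5 × 5 × 5 × 2 = 10000
Final = 0.200 M / 10000 = 2.000 × 10^-5 M = 0.0200 mM

0.0200 mM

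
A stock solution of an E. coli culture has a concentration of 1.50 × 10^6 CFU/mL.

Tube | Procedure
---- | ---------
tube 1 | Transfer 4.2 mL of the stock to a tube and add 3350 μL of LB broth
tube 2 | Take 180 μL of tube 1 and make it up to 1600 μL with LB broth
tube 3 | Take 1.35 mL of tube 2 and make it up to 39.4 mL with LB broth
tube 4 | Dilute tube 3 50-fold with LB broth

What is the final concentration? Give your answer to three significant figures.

64.3 CFU/mL

Step 1: 4.2 mL + 3350 μL = 7.55 mL total → factor 7.55/4.2 = 1.7976
Step 2: 180 μL brought to 1600 μL → factor 1600/180 = 8.8889
Step 3: 1.35 mL brought to 39.4 mL → factor 39.4/1.35 = 29.185
Step 4: 50-fold → factor 50
Overall dilution factor = 1.7976 × 8.8889 × 29.185 × 50 = 23317
Final = 1.50 × 10^6 CFU/mL / 23317 = 64.3 CFU/mL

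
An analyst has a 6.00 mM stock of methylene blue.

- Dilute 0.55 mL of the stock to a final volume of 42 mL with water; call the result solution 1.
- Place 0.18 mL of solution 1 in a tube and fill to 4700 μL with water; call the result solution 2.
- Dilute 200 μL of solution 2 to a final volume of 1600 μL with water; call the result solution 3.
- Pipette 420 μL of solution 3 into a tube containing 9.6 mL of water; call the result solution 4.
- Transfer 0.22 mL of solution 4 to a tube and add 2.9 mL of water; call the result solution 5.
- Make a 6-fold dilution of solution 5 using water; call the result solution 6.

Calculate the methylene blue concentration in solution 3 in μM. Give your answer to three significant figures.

Step 1: 0.55 mL brought to 42 mL → factor 42/0.55 = 76.364
Step 2: 0.18 mL brought to 4700 μL → factor 4.7/0.18 = 26.111
Step 3: 200 μL brought to 1600 μL → factor 1600/200 = 8
Dilution factor through solution 3 = 76.364 × 26.111 × 8 = 15952
[solution 3] = 6.00 mM / 15952 = 0.0003761 mM = 0.376 μM

0.376 μM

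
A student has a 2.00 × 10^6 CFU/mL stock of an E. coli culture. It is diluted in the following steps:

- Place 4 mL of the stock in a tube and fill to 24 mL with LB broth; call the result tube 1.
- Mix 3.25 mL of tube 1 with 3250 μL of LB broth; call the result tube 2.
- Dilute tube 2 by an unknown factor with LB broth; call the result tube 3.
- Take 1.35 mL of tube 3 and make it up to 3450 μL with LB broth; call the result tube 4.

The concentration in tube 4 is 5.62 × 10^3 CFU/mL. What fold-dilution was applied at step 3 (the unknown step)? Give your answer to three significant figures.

11.6-fold

Step 1: 4 mL brought to 24 mL → factor 24/4 = 6
Step 2: 3.25 mL + 3250 μL = 6.5 mL total → factor 6.5/3.25 = 2
Step 3: unknown factor x
Step 4: 1.35 mL brought to 3450 μL → factor 3.45/1.35 = 2.5556
Product of known-step factors = 30.667
Overall factor = 2.00 × 10^6 CFU/mL / (5.62 × 10^3 CFU/mL) = 355.87
x = 355.87 / 30.667 = 11.6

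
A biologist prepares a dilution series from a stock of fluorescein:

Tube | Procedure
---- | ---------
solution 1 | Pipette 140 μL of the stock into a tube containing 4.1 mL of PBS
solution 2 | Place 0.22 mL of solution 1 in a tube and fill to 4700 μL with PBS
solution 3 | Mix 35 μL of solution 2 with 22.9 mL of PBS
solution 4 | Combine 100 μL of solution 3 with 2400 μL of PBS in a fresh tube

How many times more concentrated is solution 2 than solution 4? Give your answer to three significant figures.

Step 1: 140 μL + 4.1 mL = 4240 μL total → factor 4240/140 = 30.286
Step 2: 0.22 mL brought to 4700 μL → factor 4.7/0.22 = 21.364
Step 3: 35 μL + 22.9 mL = 22935 μL total → factor 22935/35 = 655.29
Step 4: 100 μL + 2400 μL = 2500 μL total → factor 2500/100 = 25
Dilution factor to solution 2 = 647.01; to solution 4 = 1.0599 × 10^7
[solution 2]/[solution 4] = (factor to solution 4)/(factor to solution 2) = 1.0599 × 10^7/647.01 = 1.64 × 10^4

1.64 × 10^4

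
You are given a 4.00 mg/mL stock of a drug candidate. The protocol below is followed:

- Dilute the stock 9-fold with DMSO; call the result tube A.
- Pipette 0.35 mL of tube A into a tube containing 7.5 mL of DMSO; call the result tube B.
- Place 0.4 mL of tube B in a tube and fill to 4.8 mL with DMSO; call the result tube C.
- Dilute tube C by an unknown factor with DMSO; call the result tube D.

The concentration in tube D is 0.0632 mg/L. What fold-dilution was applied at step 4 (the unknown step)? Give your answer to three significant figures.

Step 1: 9-fold → factor 9
Step 2: 0.35 mL + 7.5 mL = 7.85 mL total → factor 7.85/0.35 = 22.429
Step 3: 0.4 mL brought to 4.8 mL → factor 4.8/0.4 = 12
Step 4: unknown factor x
Product of known-step factors = 2422.3
Overall factor = 4.00 mg/mL / (0.0632 mg/L) = 63291
x = 63291 / 2422.3 = 26.1

26.1-fold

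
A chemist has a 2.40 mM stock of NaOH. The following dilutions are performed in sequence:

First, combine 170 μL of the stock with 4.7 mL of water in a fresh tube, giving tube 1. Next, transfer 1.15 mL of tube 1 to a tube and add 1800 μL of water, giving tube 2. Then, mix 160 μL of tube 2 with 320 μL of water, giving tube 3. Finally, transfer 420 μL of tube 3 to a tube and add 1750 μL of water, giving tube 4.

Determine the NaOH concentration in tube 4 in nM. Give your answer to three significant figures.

Step 1: 170 μL + 4.7 mL = 4870 μL total → factor 4870/170 = 28.647
Step 2: 1.15 mL + 1800 μL = 2.95 mL total → factor 2.95/1.15 = 2.5652
Step 3: 160 μL + 320 μL = 480 μL total → factor 480/160 = 3
Step 4: 420 μL + 1750 μL = 2170 μL total → factor 2170/420 = 5.1667
Overall dilution factor = 28.647 × 2.5652 × 3 × 5.1667 = 1139
Final = 2.40 mM / 1139 = 0.002107 mM = 2.11 × 10^3 nM

2.11 × 10^3 nM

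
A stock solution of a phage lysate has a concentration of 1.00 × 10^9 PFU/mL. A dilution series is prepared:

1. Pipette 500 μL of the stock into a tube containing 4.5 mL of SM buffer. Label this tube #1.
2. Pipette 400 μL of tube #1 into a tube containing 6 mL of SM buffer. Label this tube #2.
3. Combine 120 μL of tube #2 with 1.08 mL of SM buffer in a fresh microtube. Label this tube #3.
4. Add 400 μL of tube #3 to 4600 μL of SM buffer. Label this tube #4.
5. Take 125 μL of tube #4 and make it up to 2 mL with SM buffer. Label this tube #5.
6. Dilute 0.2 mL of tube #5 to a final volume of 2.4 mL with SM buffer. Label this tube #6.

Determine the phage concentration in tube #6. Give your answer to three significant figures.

260 PFU/mL

Step 1: 500 μL + 4.5 mL = 5000 μL total → factor 5000/500 = 10
Step 2: 400 μL + 6 mL = 6400 μL total → factor 6400/400 = 16
Step 3: 120 μL + 1.08 mL = 1200 μL total → factor 1200/120 = 10
Step 4: 400 μL + 4600 μL = 5000 μL total → factor 5000/400 = 12.5
Step 5: 125 μL brought to 2 mL → factor 2000/125 = 16
Step 6: 0.2 mL brought to 2.4 mL → factor 2.4/0.2 = 12
Overall dilution factor = 10 × 16 × 10 × 12.5 × 16 × 12 = 3.84 × 10^6
Final = 1.00 × 10^9 PFU/mL / 3.84 × 10^6 = 260 PFU/mL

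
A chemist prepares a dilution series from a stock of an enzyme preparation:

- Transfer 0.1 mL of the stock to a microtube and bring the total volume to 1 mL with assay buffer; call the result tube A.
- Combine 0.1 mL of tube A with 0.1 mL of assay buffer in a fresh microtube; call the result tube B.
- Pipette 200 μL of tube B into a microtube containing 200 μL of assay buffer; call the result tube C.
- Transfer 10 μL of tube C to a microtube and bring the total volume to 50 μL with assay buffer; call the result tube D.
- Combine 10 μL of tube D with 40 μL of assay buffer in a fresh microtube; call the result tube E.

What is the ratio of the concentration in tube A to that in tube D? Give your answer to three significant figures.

20.0

Step 1: 0.1 mL brought to 1 mL → factor 1/0.1 = 10
Step 2: 0.1 mL + 0.1 mL = 0.2 mL total → factor 0.2/0.1 = 2
Step 3: 200 μL + 200 μL = 400 μL total → factor 400/200 = 2
Step 4: 10 μL brought to 50 μL → factor 50/10 = 5
Dilution factor to tube A = 10; to tube D = 200
[tube A]/[tube D] = (factor to tube D)/(factor to tube A) = 200/10 = 20.0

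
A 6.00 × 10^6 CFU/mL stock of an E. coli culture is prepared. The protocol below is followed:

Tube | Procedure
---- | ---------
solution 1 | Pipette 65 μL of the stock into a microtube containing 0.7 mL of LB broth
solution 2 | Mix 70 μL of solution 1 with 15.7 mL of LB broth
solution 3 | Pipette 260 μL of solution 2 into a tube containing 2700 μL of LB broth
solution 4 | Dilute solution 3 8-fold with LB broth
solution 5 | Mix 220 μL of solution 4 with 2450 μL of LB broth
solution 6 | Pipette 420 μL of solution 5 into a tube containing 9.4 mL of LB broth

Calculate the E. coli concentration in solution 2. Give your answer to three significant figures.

2.26 × 10^3 CFU/mL

Step 1: 65 μL + 0.7 mL = 765 μL total → factor 765/65 = 11.769
Step 2: 70 μL + 15.7 mL = 15770 μL total → factor 15770/70 = 225.29
Dilution factor through solution 2 = 11.769 × 225.29 = 2651.4
[solution 2] = 6.00 × 10^6 CFU/mL / 2651.4 = 2.26 × 10^3 CFU/mL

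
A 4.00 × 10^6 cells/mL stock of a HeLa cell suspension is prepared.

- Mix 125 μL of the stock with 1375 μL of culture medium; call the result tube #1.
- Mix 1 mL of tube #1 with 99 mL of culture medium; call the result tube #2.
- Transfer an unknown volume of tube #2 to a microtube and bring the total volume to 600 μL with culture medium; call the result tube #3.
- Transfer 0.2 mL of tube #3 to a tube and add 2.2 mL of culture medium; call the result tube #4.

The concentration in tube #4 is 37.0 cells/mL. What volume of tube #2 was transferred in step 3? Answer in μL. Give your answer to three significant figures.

79.9 μL

Step 1: 125 μL + 1375 μL = 1500 μL total → factor 1500/125 = 12
Step 2: 1 mL + 99 mL = 100 mL total → factor 100/1 = 100
Step 3: v brought to 600 μL → factor = 600 μL/v
Step 4: 0.2 mL + 2.2 mL = 2.4 mL total → factor 2.4/0.2 = 12
Product of known-step factors = 14400
Overall factor = 4.00 × 10^6 cells/mL / (37.0 cells/mL) = 1.0811 × 10^5
Step-3 factor = 1.0811 × 10^5 / 14400 = 7.5075
v = 600 μL / 7.5075 = 79.9 μL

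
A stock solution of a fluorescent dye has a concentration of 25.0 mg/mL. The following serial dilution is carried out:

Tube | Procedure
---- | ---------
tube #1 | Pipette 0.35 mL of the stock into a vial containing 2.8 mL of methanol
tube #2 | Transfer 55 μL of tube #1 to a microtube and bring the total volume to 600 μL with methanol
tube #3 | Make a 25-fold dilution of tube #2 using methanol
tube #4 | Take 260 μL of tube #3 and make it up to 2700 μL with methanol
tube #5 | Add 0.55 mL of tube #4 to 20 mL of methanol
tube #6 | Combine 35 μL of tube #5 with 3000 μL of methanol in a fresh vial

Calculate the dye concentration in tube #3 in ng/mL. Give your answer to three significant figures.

1.02 × 10^4 ng/mL

Step 1: 0.35 mL + 2.8 mL = 3.15 mL total → factor 3.15/0.35 = 9
Step 2: 55 μL brought to 600 μL → factor 600/55 = 10.909
Step 3: 25-fold → factor 25
Dilution factor through tube #3 = 9 × 10.909 × 25 = 2454.5
[tube #3] = 25.0 mg/mL / 2454.5 = 0.01019 mg/mL = 1.02 × 10^4 ng/mL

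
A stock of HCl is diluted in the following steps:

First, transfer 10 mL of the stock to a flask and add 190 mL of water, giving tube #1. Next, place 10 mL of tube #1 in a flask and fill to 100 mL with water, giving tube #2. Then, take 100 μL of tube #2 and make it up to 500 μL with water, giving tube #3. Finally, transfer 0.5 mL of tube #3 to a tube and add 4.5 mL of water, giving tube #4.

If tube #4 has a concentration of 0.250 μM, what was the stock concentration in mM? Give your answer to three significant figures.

2.50 mM

Step 1: 10 mL + 190 mL = 200 mL total → factor 200/10 = 20
Step 2: 10 mL brought to 100 mL → factor 100/10 = 10
Step 3: 100 μL brought to 500 μL → factor 500/100 = 5
Step 4: 0.5 mL + 4.5 mL = 5 mL total → factor 5/0.5 = 10
Overall dilution factor = 20 × 10 × 5 × 10 = 10000
Stock = 0.250 μM × 10000 = 2500 μM = 2.50 mM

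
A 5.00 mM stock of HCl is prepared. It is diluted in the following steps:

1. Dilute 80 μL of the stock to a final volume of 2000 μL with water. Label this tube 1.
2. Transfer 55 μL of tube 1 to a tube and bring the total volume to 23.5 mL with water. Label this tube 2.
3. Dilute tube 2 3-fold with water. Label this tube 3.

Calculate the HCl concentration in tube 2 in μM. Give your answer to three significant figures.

0.468 μM

Step 1: 80 μL brought to 2000 μL → factor 2000/80 = 25
Step 2: 55 μL brought to 23.5 mL → factor 23500/55 = 427.27
Dilution factor through tube 2 = 25 × 427.27 = 10682
[tube 2] = 5.00 mM / 10682 = 0.0004681 mM = 0.468 μM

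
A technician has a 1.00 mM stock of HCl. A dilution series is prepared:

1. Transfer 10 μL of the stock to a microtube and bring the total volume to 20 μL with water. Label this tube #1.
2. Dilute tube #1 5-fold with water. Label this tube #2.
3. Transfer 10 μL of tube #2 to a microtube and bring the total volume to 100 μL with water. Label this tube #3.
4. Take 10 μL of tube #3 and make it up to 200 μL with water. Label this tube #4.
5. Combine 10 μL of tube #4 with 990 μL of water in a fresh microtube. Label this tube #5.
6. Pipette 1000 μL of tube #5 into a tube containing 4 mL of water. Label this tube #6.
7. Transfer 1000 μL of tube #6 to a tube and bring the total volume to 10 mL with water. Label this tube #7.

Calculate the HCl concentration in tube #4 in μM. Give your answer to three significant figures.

0.500 μM

Step 1: 10 μL brought to 20 μL → factor 20/10 = 2
Step 2: 5-fold → factor 5
Step 3: 10 μL brought to 100 μL → factor 100/10 = 10
Step 4: 10 μL brought to 200 μL → factor 200/10 = 20
Dilution factor through tube #4 = 2 × 5 × 10 × 20 = 2000
[tube #4] = 1.00 mM / 2000 = 0.0005000 mM = 0.500 μM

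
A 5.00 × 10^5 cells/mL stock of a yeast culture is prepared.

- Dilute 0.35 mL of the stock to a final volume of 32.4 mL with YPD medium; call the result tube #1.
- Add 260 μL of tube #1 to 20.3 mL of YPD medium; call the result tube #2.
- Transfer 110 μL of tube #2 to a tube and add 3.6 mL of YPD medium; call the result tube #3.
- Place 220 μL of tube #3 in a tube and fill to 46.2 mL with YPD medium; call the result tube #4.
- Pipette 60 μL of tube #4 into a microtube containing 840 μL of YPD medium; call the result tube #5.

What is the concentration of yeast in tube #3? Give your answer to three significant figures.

Step 1: 0.35 mL brought to 32.4 mL → factor 32.4/0.35 = 92.571
Step 2: 260 μL + 20.3 mL = 20560 μL total → factor 20560/260 = 79.077
Step 3: 110 μL + 3.6 mL = 3710 μL total → factor 3710/110 = 33.727
Dilution factor through tube #3 = 92.571 × 79.077 × 33.727 = 2.4689 × 10^5
[tube #3] = 5.00 × 10^5 cells/mL / 2.4689 × 10^5 = 2.03 cells/mL

2.03 cells/mL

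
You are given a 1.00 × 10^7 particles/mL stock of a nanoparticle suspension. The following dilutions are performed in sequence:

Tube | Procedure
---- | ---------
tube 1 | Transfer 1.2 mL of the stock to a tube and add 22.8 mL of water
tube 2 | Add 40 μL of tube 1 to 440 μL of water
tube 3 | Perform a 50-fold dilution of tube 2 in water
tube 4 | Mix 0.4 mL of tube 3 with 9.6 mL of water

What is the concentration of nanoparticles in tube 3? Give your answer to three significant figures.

Step 1: 1.2 mL + 22.8 mL = 24 mL total → factor 24/1.2 = 20
Step 2: 40 μL + 440 μL = 480 μL total → factor 480/40 = 12
Step 3: 50-fold → factor 50
Dilution factor through tube 3 = 20 × 12 × 50 = 12000
[tube 3] = 1.00 × 10^7 particles/mL / 12000 = 833 particles/mL

833 particles/mL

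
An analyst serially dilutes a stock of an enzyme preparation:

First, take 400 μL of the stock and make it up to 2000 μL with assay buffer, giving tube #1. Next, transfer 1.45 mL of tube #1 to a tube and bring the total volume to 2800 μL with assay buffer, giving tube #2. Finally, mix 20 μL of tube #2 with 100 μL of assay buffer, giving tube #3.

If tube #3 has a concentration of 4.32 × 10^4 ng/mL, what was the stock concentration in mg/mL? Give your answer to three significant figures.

Step 1: 400 μL brought to 2000 μL → factor 2000/400 = 5
Step 2: 1.45 mL brought to 2800 μL → factor 2.8/1.45 = 1.931
Step 3: 20 μL + 100 μL = 120 μL total → factor 120/20 = 6
Overall dilution factor = 5 × 1.931 × 6 = 57.931
Stock = 4.32 × 10^4 ng/mL × 57.931 = 2.503 × 10^6 ng/mL = 2.50 mg/mL

2.50 mg/mL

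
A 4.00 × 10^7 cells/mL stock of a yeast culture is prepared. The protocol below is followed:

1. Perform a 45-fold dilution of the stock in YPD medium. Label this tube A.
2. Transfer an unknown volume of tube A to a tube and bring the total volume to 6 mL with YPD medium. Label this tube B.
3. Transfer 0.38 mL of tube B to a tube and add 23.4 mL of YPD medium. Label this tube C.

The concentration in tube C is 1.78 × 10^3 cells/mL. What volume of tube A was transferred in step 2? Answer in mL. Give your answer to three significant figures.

0.752 mL

Step 1: 45-fold → factor 45
Step 2: v brought to 6 mL → factor = 6 mL/v
Step 3: 0.38 mL + 23.4 mL = 23.78 mL total → factor 23.78/0.38 = 62.579
Product of known-step factors = 2816.1
Overall factor = 4.00 × 10^7 cells/mL / (1.78 × 10^3 cells/mL) = 22472
Step-2 factor = 22472 / 2816.1 = 7.9799
v = 6 mL / 7.9799 = 0.752 mL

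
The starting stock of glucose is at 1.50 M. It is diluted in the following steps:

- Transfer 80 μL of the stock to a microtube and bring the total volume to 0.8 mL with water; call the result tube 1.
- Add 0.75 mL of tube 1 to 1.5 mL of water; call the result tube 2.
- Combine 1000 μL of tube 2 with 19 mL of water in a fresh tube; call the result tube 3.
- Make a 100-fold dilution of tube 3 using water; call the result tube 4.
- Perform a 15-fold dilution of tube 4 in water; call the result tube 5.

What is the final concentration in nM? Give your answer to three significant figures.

Step 1: 80 μL brought to 0.8 mL → factor 800/80 = 10
Step 2: 0.75 mL + 1.5 mL = 2.25 mL total → factor 2.25/0.75 = 3
Step 3: 1000 μL + 19 mL = 20000 μL total → factor 20000/1000 = 20
Step 4: 100-fold → factor 100
Step 5: 15-fold → factor 15
Overall dilution factor = 10 × 3 × 20 × 100 × 15 = 9 × 10^5
Final = 1.50 M / 9 × 10^5 = 1.667 × 10^-6 M = 1.67 × 10^3 nM

1.67 × 10^3 nM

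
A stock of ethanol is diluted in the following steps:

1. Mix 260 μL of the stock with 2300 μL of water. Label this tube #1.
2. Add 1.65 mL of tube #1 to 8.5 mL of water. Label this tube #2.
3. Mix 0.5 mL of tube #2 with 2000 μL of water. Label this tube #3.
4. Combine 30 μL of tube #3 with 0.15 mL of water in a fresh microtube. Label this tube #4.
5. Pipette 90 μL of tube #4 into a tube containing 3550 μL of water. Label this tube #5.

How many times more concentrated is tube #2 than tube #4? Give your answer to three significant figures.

30.0

Step 1: 260 μL + 2300 μL = 2560 μL total → factor 2560/260 = 9.8462
Step 2: 1.65 mL + 8.5 mL = 10.15 mL total → factor 10.15/1.65 = 6.1515
Step 3: 0.5 mL + 2000 μL = 2.5 mL total → factor 2.5/0.5 = 5
Step 4: 30 μL + 0.15 mL = 180 μL total → factor 180/30 = 6
Dilution factor to tube #2 = 60.569; to tube #4 = 1817.1
[tube #2]/[tube #4] = (factor to tube #4)/(factor to tube #2) = 1817.1/60.569 = 30.0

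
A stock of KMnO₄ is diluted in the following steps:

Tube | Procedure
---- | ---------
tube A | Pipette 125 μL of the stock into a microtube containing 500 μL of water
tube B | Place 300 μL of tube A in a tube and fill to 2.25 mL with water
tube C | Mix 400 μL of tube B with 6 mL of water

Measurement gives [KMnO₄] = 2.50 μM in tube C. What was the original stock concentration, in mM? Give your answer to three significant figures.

Step 1: 125 μL + 500 μL = 625 μL total → factor 625/125 = 5
Step 2: 300 μL brought to 2.25 mL → factor 2250/300 = 7.5
Step 3: 400 μL + 6 mL = 6400 μL total → factor 6400/400 = 16
Overall dilution factor = 5 × 7.5 × 16 = 600
Stock = 2.50 μM × 600 = 1500 μM = 1.50 mM

1.50 mM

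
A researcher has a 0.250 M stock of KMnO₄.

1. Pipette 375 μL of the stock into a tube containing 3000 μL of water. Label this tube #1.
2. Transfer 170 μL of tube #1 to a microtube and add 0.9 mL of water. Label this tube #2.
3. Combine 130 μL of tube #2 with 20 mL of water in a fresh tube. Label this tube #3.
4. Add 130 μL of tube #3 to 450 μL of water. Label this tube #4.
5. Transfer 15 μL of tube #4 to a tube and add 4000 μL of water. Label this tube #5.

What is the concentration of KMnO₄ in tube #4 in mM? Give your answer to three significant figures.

Step 1: 375 μL + 3000 μL = 3375 μL total → factor 3375/375 = 9
Step 2: 170 μL + 0.9 mL = 1070 μL total → factor 1070/170 = 6.2941
Step 3: 130 μL + 20 mL = 20130 μL total → factor 20130/130 = 154.85
Step 4: 130 μL + 450 μL = 580 μL total → factor 580/130 = 4.4615
Dilution factor through tube #4 = 9 × 6.2941 × 154.85 × 4.4615 = 39135
[tube #4] = 0.250 M / 39135 = 6.388 × 10^-6 M = 0.00639 mM

0.00639 mM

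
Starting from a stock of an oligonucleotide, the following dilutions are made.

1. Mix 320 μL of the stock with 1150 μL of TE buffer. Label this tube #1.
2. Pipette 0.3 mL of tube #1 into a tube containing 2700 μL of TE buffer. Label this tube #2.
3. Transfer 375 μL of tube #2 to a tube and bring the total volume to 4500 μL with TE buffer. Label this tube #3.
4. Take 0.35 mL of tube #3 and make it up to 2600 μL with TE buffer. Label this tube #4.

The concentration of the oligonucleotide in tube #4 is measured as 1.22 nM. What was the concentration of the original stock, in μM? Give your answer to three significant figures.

5.00 μM

Step 1: 320 μL + 1150 μL = 1470 μL total → factor 1470/320 = 4.5938
Step 2: 0.3 mL + 2700 μL = 3 mL total → factor 3/0.3 = 10
Step 3: 375 μL brought to 4500 μL → factor 4500/375 = 12
Step 4: 0.35 mL brought to 2600 μL → factor 2.6/0.35 = 7.4286
Overall dilution factor = 4.5938 × 10 × 12 × 7.4286 = 4095
Stock = 1.22 nM × 4095 = 4996 nM = 5.00 μM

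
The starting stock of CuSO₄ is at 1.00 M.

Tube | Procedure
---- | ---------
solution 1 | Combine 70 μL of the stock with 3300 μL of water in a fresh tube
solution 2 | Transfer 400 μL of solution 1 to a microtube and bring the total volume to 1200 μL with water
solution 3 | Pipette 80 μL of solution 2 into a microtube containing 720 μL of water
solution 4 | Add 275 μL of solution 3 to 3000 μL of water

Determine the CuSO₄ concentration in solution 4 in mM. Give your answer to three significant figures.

Step 1: 70 μL + 3300 μL = 3370 μL total → factor 3370/70 = 48.143
Step 2: 400 μL brought to 1200 μL → factor 1200/400 = 3
Step 3: 80 μL + 720 μL = 800 μL total → factor 800/80 = 10
Step 4: 275 μL + 3000 μL = 3275 μL total → factor 3275/275 = 11.909
Overall dilution factor = 48.143 × 3 × 10 × 11.909 = 17200
Final = 1.00 M / 17200 = 5.814 × 10^-5 M = 0.0581 mM

0.0581 mM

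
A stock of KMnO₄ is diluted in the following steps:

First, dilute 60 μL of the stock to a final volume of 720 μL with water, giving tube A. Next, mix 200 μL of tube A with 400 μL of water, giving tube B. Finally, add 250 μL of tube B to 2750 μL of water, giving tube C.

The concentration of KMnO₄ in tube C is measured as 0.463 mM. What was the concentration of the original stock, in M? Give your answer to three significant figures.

0.200 M

Step 1: 60 μL brought to 720 μL → factor 720/60 = 12
Step 2: 200 μL + 400 μL = 600 μL total → factor 600/200 = 3
Step 3: 250 μL + 2750 μL = 3000 μL total → factor 3000/250 = 12
Overall dilution factor = 12 × 3 × 12 = 432
Stock = 0.463 mM × 432 = 200.0 mM = 0.200 M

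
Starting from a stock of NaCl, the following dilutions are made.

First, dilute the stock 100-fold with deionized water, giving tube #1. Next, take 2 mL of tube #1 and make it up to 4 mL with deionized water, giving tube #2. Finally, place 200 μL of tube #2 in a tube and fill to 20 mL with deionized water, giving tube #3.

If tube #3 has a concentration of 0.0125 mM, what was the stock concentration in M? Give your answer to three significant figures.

0.250 M

Step 1: 100-fold → factor 100
Step 2: 2 mL brought to 4 mL → factor 4/2 = 2
Step 3: 200 μL brought to 20 mL → factor 20000/200 = 100
Overall dilution factor = 100 × 2 × 100 = 20000
Stock = 0.0125 mM × 20000 = 250.0 mM = 0.250 M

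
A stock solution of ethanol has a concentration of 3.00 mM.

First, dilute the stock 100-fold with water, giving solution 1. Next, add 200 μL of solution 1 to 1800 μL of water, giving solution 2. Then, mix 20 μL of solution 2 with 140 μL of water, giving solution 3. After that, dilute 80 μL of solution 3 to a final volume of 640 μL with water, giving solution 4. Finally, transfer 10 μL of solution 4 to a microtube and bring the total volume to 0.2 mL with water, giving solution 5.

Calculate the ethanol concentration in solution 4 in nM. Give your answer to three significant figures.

Step 1: 100-fold → factor 100
Step 2: 200 μL + 1800 μL = 2000 μL total → factor 2000/200 = 10
Step 3: 20 μL + 140 μL = 160 μL total → factor 160/20 = 8
Step 4: 80 μL brought to 640 μL → factor 640/80 = 8
Dilution factor through solution 4 = 100 × 10 × 8 × 8 = 64000
[solution 4] = 3.00 mM / 64000 = 4.688 × 10^-5 mM = 46.9 nM

46.9 nM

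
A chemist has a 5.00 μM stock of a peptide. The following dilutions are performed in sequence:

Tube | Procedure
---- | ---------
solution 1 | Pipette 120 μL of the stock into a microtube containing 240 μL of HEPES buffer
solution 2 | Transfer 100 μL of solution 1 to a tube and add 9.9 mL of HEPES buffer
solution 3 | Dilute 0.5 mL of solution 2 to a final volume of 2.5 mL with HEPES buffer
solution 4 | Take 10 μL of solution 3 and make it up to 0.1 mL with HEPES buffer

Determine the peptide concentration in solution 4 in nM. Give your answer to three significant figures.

Step 1: 120 μL + 240 μL = 360 μL total → factor 360/120 = 3
Step 2: 100 μL + 9.9 mL = 10000 μL total → factor 10000/100 = 100
Step 3: 0.5 mL brought to 2.5 mL → factor 2.5/0.5 = 5
Step 4: 10 μL brought to 0.1 mL → factor 100/10 = 10
Overall dilution factor = 3 × 100 × 5 × 10 = 15000
Final = 5.00 μM / 15000 = 0.0003333 μM = 0.333 nM

0.333 nM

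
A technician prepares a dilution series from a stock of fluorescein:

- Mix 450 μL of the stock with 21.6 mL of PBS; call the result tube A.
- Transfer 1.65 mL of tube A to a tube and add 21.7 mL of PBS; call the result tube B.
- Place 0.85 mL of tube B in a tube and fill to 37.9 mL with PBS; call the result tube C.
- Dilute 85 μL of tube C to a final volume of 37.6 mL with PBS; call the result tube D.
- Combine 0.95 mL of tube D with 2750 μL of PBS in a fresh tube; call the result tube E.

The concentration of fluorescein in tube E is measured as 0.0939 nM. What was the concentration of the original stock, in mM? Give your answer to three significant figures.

Step 1: 450 μL + 21.6 mL = 22050 μL total → factor 22050/450 = 49
Step 2: 1.65 mL + 21.7 mL = 23.35 mL total → factor 23.35/1.65 = 14.152
Step 3: 0.85 mL brought to 37.9 mL → factor 37.9/0.85 = 44.588
Step 4: 85 μL brought to 37.6 mL → factor 37600/85 = 442.35
Step 5: 0.95 mL + 2750 μL = 3.7 mL total → factor 3.7/0.95 = 3.8947
Overall dilution factor = 49 × 14.152 × 44.588 × 442.35 × 3.8947 = 5.3268 × 10^7
Stock = 0.0939 nM × 5.3268 × 10^7 = 5.002 × 10^6 nM = 5.00 mM

5.00 mM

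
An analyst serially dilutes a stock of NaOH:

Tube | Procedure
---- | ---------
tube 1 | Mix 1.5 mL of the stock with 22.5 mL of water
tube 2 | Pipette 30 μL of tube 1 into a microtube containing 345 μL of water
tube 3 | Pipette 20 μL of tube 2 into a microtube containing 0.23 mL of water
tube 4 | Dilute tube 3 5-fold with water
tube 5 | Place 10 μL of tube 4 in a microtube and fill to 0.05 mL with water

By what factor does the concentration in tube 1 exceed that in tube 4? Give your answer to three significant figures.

781

Step 1: 1.5 mL + 22.5 mL = 24 mL total → factor 24/1.5 = 16
Step 2: 30 μL + 345 μL = 375 μL total → factor 375/30 = 12.5
Step 3: 20 μL + 0.23 mL = 250 μL total → factor 250/20 = 12.5
Step 4: 5-fold → factor 5
Dilution factor to tube 1 = 16; to tube 4 = 12500
[tube 1]/[tube 4] = (factor to tube 4)/(factor to tube 1) = 12500/16 = 781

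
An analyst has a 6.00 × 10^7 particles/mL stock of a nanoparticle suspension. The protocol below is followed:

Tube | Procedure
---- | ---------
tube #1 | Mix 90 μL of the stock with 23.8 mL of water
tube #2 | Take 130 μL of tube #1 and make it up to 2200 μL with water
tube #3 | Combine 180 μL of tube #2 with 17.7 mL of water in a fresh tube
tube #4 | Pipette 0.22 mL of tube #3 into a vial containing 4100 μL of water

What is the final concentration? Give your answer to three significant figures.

6.85 particles/mL

Step 1: 90 μL + 23.8 mL = 23890 μL total → factor 23890/90 = 265.44
Step 2: 130 μL brought to 2200 μL → factor 2200/130 = 16.923
Step 3: 180 μL + 17.7 mL = 17880 μL total → factor 17880/180 = 99.333
Step 4: 0.22 mL + 4100 μL = 4.32 mL total → factor 4.32/0.22 = 19.636
Overall dilution factor = 265.44 × 16.923 × 99.333 × 19.636 = 8.7621 × 10^6
Final = 6.00 × 10^7 particles/mL / 8.7621 × 10^6 = 6.85 particles/mL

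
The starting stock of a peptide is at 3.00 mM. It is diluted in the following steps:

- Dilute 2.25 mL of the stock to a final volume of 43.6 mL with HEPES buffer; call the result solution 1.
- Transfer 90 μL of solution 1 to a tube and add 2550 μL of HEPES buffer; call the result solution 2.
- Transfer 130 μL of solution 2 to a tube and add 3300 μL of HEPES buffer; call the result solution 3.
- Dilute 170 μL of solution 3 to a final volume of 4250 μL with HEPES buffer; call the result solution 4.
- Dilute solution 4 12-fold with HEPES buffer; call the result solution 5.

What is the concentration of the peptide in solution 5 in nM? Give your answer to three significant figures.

0.667 nM

Step 1: 2.25 mL brought to 43.6 mL → factor 43.6/2.25 = 19.378
Step 2: 90 μL + 2550 μL = 2640 μL total → factor 2640/90 = 29.333
Step 3: 130 μL + 3300 μL = 3430 μL total → factor 3430/130 = 26.385
Step 4: 170 μL brought to 4250 μL → factor 4250/170 = 25
Step 5: 12-fold → factor 12
Overall dilution factor = 19.378 × 29.333 × 26.385 × 25 × 12 = 4.4992 × 10^6
Final = 3.00 mM / 4.4992 × 10^6 = 6.668 × 10^-7 mM = 0.667 nM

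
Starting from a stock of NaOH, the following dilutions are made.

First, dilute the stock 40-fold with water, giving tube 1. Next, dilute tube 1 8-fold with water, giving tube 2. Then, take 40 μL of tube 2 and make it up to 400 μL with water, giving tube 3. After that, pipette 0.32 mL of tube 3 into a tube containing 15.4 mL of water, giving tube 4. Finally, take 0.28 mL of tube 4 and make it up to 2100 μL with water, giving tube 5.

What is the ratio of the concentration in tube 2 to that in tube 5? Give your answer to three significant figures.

3.68 × 10^3

Step 1: 40-fold → factor 40
Step 2: 8-fold → factor 8
Step 3: 40 μL brought to 400 μL → factor 400/40 = 10
Step 4: 0.32 mL + 15.4 mL = 15.72 mL total → factor 15.72/0.32 = 49.125
Step 5: 0.28 mL brought to 2100 μL → factor 2.1/0.28 = 7.5
Dilution factor to tube 2 = 320; to tube 5 = 1.179 × 10^6
[tube 2]/[tube 5] = (factor to tube 5)/(factor to tube 2) = 1.179 × 10^6/320 = 3.68 × 10^3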